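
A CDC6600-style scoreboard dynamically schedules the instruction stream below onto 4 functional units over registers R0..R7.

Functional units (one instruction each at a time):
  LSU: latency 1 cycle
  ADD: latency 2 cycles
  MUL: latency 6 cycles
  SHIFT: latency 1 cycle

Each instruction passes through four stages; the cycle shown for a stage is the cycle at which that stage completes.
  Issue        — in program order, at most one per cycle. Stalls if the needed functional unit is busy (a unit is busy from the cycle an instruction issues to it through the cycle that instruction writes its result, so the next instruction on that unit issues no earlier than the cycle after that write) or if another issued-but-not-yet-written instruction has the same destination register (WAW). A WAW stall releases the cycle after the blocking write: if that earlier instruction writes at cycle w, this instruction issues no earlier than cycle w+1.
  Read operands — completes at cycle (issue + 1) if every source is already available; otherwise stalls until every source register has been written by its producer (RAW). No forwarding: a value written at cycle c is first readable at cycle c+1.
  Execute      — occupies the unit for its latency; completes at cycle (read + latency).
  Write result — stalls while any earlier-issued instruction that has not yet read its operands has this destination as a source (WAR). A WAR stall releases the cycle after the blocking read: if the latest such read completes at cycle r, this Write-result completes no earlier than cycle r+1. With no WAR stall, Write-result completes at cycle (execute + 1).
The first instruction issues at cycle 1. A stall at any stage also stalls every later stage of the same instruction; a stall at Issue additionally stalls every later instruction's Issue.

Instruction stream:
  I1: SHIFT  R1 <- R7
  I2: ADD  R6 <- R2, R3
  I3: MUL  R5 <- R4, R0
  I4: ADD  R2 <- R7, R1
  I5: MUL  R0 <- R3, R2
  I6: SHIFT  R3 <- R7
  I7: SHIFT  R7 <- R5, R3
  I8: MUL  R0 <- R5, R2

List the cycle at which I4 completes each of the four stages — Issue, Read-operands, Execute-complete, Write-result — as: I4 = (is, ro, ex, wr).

I1 -> (1, 2, 3, 4)
I2 -> (2, 3, 5, 6)
I3 -> (3, 4, 10, 11)
I4 -> (7, 8, 10, 11)  // struct: ADD busy until I2 writes@6
I5 -> (12, 13, 19, 20)  // struct: MUL busy until I3 writes@11
I6 -> (13, 14, 15, 16)
I7 -> (17, 18, 19, 20)  // struct: SHIFT busy until I6 writes@16
I8 -> (21, 22, 28, 29)  // struct: MUL busy until I5 writes@20

I4 = (7, 8, 10, 11)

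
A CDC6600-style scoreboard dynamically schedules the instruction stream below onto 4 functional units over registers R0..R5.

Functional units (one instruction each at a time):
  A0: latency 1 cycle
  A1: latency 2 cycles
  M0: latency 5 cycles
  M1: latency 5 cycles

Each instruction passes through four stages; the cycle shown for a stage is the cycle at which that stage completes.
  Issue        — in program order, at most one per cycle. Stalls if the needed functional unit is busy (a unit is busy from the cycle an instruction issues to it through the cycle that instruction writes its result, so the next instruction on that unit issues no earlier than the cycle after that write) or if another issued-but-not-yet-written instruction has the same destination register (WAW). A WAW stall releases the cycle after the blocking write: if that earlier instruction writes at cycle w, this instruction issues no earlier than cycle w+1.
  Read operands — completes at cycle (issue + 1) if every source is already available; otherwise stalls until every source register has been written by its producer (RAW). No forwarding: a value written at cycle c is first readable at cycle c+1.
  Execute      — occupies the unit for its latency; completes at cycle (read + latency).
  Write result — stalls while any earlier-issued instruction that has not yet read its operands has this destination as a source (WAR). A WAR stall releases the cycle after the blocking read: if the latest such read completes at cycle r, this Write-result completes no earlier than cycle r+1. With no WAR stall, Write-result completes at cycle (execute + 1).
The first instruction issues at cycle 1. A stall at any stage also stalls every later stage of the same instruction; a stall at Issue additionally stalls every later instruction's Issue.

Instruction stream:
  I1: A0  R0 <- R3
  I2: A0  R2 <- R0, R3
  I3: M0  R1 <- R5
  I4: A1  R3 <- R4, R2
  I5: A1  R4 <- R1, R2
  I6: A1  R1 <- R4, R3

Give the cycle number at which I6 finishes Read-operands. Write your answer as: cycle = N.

I1: IS=1 RO=2 EX=3 WR=4
I2: IS=5 RO=6 EX=7 WR=8  [struct: A0 busy until I1 writes@4]
I3: IS=6 RO=7 EX=12 WR=13
I4: IS=7 RO=9 EX=11 WR=12  [RAW R2: wait I2 write@8]
I5: IS=13 RO=14 EX=16 WR=17  [struct: A1 busy until I4 writes@12]
I6: IS=18 RO=19 EX=21 WR=22  [struct: A1 busy until I5 writes@17]

cycle = 19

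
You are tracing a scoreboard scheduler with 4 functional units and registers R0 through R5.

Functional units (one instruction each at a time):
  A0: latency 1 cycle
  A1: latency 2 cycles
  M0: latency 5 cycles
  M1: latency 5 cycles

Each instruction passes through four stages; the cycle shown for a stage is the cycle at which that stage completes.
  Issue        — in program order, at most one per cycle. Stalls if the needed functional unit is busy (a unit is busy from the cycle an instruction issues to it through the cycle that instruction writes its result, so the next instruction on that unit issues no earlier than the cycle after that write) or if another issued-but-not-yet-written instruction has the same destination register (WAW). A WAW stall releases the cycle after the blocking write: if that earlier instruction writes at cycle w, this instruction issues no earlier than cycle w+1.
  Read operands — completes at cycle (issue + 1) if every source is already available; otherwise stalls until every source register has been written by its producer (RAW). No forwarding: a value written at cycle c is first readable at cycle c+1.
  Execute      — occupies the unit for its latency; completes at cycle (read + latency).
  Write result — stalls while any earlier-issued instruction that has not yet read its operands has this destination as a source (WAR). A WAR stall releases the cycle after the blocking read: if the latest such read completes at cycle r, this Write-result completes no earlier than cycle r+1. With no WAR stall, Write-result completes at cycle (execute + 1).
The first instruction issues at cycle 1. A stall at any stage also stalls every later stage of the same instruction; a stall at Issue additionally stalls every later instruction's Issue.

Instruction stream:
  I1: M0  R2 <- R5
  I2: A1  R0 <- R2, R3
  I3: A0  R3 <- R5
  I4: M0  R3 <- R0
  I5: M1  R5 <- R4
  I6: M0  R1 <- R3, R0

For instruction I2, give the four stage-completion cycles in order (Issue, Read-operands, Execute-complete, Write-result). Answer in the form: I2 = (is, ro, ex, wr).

I2 = (2, 9, 11, 12)

I1 -> (1, 2, 7, 8)
I2 -> (2, 9, 11, 12)  // RAW R2: wait I1 write@8
I3 -> (3, 4, 5, 10)  // WAR R3: wait I2 read@9
I4 -> (11, 13, 18, 19)  // WAW R3: wait I3 write@10, RAW R0: wait I2 write@12
I5 -> (12, 13, 18, 19)
I6 -> (20, 21, 26, 27)  // struct: M0 busy until I4 writes@19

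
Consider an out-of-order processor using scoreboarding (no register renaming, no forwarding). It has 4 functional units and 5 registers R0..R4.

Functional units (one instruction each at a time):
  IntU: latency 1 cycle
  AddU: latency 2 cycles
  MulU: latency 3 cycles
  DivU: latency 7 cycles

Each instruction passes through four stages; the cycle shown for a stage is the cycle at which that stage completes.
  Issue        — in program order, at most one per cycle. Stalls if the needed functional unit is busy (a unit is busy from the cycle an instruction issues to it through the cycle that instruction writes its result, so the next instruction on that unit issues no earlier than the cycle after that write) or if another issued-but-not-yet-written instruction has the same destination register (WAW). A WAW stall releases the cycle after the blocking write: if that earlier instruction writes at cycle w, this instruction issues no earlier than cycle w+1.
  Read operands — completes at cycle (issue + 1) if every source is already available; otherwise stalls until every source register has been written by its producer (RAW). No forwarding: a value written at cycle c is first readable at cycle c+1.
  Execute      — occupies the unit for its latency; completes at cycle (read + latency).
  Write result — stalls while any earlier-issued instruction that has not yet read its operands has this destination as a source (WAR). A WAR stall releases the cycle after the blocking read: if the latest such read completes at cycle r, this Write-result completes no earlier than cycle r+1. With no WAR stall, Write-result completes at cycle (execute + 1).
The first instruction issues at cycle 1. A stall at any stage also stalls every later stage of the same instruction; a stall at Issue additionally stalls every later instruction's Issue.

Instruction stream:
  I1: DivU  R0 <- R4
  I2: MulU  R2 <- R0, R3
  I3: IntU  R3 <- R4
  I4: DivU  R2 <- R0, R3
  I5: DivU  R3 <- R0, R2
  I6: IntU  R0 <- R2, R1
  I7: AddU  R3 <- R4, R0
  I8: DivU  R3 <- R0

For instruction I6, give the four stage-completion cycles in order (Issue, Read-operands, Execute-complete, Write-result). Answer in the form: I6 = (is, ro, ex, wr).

[I1] 1/2/9/10
[I2] 2/11/14/15  (RAW R0: wait I1 write@10)
[I3] 3/4/5/12  (WAR R3: wait I2 read@11)
[I4] 16/17/24/25  (WAW R2: wait I2 write@15)
[I5] 26/27/34/35  (struct: DivU busy until I4 writes@25)
[I6] 27/28/29/30
[I7] 36/37/39/40  (WAW R3: wait I5 write@35)
[I8] 41/42/49/50  (WAW R3: wait I7 write@40)

I6 = (27, 28, 29, 30)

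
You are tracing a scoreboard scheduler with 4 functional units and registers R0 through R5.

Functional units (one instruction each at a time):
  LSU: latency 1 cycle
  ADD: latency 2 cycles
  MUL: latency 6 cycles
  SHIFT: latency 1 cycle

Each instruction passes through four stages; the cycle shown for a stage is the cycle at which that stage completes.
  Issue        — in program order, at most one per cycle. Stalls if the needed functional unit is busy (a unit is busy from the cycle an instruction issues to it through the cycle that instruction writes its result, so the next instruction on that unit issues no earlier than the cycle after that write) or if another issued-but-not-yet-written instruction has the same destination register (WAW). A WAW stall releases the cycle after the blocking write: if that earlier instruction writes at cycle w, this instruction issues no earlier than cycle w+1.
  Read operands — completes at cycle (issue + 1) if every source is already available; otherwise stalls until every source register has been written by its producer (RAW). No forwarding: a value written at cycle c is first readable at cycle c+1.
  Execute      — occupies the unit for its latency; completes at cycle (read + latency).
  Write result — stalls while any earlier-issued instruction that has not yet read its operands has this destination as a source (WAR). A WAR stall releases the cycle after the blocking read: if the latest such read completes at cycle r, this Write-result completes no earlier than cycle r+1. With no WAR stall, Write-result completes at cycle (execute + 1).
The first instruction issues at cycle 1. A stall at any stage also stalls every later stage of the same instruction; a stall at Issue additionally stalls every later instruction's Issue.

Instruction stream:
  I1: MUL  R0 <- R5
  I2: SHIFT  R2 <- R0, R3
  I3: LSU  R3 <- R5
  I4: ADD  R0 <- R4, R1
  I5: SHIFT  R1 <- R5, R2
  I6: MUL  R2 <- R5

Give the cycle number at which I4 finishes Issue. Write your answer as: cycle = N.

[1] I1 dispatched to MUL
[2] I1 operands ready | I2 dispatched to SHIFT
[3] I3 dispatched to LSU
[4] I3 operands ready
[5] I3 complete
[8] I1 complete
[9] R0←I1
[10] I2 operands ready | I4 dispatched to ADD
[11] I2 complete | R3←I3 | I4 operands ready
[12] R2←I2
[13] I4 complete | I5 dispatched to SHIFT
[14] R0←I4 | I5 operands ready | I6 dispatched to MUL
[15] I5 complete | I6 operands ready
[16] R1←I5
[21] I6 complete
[22] R2←I6

cycle = 10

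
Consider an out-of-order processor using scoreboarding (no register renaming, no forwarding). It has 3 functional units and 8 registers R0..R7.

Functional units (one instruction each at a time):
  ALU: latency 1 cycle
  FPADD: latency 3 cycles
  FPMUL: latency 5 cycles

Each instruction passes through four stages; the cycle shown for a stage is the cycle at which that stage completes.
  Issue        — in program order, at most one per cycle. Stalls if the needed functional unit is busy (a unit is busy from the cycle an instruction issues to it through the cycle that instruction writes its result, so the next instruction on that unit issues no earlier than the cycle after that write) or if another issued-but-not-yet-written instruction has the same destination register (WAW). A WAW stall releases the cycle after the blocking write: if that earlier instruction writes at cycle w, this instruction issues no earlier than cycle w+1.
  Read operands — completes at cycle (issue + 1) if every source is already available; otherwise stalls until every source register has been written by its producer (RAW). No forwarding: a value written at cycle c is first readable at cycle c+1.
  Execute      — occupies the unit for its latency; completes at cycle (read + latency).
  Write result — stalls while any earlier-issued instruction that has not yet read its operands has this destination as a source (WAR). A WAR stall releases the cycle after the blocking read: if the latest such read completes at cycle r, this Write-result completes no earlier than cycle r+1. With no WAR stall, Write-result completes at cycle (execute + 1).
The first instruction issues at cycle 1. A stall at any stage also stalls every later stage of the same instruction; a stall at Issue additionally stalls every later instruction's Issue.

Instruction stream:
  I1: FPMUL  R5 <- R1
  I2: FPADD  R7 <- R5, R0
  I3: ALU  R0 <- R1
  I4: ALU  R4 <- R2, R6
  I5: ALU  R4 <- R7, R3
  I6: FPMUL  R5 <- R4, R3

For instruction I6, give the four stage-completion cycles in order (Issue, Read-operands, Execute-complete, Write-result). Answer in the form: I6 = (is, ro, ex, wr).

t=1  I1→FPMUL
t=2  I1 RO | I2→FPADD
t=3  I3→ALU
t=4  I3 RO
t=5  I3 EX
t=7  I1 EX
t=8  I1 WR R5
t=9  I2 RO
t=10  I3 WR R0
t=11  I4→ALU
t=12  I2 EX | I4 RO
t=13  I2 WR R7 | I4 EX
t=14  I4 WR R4
t=15  I5→ALU
t=16  I5 RO | I6→FPMUL
t=17  I5 EX
t=18  I5 WR R4
t=19  I6 RO
t=24  I6 EX
t=25  I6 WR R5

I6 = (16, 19, 24, 25)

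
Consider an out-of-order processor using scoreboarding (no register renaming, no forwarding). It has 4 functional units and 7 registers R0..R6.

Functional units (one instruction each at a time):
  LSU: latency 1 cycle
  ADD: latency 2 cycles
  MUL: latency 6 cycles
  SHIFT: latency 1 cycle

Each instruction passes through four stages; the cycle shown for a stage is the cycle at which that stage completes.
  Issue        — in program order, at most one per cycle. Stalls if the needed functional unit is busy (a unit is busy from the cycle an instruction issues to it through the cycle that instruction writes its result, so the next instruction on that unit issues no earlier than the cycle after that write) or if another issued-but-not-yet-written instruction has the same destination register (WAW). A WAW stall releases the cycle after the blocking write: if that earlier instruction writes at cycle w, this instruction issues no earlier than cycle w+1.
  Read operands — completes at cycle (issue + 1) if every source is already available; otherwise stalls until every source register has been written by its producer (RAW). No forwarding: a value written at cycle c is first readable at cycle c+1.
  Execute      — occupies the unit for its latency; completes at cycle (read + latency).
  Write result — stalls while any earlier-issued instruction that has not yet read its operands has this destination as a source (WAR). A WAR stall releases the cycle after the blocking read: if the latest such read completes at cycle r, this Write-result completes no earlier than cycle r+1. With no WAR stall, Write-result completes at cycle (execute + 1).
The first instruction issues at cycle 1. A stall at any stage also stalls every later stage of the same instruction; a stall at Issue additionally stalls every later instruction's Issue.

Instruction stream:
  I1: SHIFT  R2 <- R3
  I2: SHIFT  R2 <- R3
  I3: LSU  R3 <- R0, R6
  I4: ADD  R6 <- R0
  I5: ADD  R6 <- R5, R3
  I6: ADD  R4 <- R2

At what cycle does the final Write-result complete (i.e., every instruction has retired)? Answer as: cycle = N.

cycle = 21

I1 -> (1, 2, 3, 4)
I2 -> (5, 6, 7, 8)  // struct: SHIFT busy until I1 writes@4
I3 -> (6, 7, 8, 9)
I4 -> (7, 8, 10, 11)
I5 -> (12, 13, 15, 16)  // struct: ADD busy until I4 writes@11
I6 -> (17, 18, 20, 21)  // struct: ADD busy until I5 writes@16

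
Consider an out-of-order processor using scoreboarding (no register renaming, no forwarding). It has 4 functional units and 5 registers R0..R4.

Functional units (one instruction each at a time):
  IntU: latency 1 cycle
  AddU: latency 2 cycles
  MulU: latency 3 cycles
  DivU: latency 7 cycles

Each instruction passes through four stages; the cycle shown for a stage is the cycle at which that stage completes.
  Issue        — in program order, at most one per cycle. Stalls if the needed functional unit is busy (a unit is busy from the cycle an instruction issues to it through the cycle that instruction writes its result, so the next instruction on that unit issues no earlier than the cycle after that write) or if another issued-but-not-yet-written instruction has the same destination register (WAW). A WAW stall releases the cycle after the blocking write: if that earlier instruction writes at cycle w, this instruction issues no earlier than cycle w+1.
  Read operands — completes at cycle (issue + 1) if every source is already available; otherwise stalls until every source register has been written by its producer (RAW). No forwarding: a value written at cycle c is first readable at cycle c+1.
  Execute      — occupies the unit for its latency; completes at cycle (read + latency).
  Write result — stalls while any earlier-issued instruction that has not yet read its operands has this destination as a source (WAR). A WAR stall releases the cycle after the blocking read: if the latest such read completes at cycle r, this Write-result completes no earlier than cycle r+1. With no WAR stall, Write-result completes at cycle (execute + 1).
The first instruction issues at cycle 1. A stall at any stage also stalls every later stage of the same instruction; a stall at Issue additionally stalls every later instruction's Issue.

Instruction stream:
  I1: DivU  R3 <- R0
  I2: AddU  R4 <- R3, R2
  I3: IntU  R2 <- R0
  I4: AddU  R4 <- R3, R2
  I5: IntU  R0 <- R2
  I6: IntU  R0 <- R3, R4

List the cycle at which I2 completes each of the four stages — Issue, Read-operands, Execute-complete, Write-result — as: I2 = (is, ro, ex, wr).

t=1  I1 dispatched to DivU
t=2  I1 operands ready; I2 dispatched to AddU
t=3  I3 dispatched to IntU
t=4  I3 operands ready
t=5  I3 complete
t=9  I1 complete
t=10  R3←I1
t=11  I2 operands ready
t=12  R2←I3
t=13  I2 complete
t=14  R4←I2
t=15  I4 dispatched to AddU
t=16  I4 operands ready; I5 dispatched to IntU
t=17  I5 operands ready
t=18  I4 complete; I5 complete
t=19  R4←I4; R0←I5
t=20  I6 dispatched to IntU
t=21  I6 operands ready
t=22  I6 complete
t=23  R0←I6

I2 = (2, 11, 13, 14)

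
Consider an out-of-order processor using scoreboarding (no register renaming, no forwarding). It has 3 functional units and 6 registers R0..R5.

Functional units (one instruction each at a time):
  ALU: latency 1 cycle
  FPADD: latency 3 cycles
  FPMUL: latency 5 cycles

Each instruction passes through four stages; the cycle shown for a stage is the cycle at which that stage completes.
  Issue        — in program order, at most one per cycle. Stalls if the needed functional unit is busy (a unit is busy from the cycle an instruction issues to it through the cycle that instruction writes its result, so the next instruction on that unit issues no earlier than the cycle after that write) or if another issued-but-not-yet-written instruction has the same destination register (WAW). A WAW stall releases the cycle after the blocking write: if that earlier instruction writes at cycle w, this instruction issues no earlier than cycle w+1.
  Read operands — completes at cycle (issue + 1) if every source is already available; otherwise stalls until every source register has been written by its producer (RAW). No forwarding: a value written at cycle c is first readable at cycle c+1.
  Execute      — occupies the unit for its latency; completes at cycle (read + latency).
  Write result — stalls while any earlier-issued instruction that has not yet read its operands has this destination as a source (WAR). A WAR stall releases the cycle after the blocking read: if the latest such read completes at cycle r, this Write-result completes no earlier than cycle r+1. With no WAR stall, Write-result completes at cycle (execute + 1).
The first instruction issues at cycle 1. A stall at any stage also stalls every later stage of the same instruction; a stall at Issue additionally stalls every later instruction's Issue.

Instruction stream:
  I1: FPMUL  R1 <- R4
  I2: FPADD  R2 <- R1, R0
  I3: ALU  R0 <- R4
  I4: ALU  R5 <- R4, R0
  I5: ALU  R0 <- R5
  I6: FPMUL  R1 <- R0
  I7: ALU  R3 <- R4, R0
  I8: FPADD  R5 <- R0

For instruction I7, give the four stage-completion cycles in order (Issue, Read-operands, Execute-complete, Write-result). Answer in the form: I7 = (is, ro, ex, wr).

c1: I1→FPMUL
c2: I1 RO | I2→FPADD
c3: I3→ALU
c4: I3 RO
c5: I3 EX
c7: I1 EX
c8: I1 WR R1
c9: I2 RO
c10: I3 WR R0
c11: I4→ALU
c12: I2 EX | I4 RO
c13: I2 WR R2 | I4 EX
c14: I4 WR R5
c15: I5→ALU
c16: I5 RO | I6→FPMUL
c17: I5 EX
c18: I5 WR R0
c19: I6 RO | I7→ALU
c20: I7 RO | I8→FPADD
c21: I7 EX | I8 RO
c22: I7 WR R3
c24: I6 EX | I8 EX
c25: I6 WR R1 | I8 WR R5

I7 = (19, 20, 21, 22)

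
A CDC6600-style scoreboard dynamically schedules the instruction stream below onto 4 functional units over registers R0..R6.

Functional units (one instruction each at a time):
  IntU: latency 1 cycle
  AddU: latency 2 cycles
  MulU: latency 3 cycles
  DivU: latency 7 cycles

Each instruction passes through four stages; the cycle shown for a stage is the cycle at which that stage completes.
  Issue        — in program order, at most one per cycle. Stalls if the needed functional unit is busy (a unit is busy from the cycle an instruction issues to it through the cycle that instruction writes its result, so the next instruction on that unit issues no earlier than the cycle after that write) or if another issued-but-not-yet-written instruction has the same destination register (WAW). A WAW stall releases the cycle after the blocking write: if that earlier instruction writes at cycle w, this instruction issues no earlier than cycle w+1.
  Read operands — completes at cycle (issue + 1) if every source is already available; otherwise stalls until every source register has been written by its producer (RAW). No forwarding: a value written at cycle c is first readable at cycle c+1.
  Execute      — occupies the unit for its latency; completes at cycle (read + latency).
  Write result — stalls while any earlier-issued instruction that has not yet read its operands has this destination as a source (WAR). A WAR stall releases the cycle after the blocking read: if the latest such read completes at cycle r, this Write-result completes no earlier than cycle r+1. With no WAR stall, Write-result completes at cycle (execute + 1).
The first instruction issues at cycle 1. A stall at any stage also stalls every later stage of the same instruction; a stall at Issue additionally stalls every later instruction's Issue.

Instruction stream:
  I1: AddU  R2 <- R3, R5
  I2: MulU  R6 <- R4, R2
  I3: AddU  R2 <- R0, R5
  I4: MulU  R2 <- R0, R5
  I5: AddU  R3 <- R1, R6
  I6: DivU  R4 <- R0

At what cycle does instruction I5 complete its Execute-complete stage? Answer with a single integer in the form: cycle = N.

cycle = 15

c1: issue I1 (AddU)
c2: I1 read-ops · issue I2 (MulU)
c4: I1 finished on AddU
c5: I1→R2
c6: I2 read-ops · issue I3 (AddU)
c7: I3 read-ops
c9: I2 finished on MulU · I3 finished on AddU
c10: I2→R6 · I3→R2
c11: issue I4 (MulU)
c12: I4 read-ops · issue I5 (AddU)
c13: I5 read-ops · issue I6 (DivU)
c14: I6 read-ops
c15: I4 finished on MulU · I5 finished on AddU
c16: I4→R2 · I5→R3
c21: I6 finished on DivU
c22: I6→R4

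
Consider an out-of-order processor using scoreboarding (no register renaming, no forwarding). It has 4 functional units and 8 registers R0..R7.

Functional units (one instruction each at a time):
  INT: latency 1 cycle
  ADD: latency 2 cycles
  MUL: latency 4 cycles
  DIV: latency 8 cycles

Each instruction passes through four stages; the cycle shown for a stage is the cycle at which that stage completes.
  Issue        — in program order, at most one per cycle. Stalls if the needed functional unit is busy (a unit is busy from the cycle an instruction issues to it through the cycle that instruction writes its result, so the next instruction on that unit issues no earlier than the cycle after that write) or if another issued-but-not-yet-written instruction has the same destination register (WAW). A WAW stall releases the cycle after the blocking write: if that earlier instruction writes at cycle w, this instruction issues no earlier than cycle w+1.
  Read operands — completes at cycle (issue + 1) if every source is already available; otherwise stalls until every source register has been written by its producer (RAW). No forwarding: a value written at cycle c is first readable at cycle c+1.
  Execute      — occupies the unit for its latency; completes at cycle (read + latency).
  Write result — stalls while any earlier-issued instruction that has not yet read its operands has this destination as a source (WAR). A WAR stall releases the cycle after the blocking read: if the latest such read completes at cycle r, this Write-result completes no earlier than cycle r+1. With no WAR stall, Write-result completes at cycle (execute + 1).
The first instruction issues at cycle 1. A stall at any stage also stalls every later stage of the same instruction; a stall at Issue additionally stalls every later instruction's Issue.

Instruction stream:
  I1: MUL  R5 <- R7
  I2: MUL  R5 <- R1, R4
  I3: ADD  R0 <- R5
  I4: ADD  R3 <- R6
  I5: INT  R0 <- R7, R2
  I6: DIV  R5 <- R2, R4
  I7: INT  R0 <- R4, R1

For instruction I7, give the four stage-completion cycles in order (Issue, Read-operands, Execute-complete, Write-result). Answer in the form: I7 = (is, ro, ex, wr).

I7 = (24, 25, 26, 27)

I1 -> (1, 2, 6, 7)
I2 -> (8, 9, 13, 14)  // struct: MUL busy until I1 writes@7
I3 -> (9, 15, 17, 18)  // RAW R5: wait I2 write@14
I4 -> (19, 20, 22, 23)  // struct: ADD busy until I3 writes@18
I5 -> (20, 21, 22, 23)
I6 -> (21, 22, 30, 31)
I7 -> (24, 25, 26, 27)  // struct: INT busy until I5 writes@23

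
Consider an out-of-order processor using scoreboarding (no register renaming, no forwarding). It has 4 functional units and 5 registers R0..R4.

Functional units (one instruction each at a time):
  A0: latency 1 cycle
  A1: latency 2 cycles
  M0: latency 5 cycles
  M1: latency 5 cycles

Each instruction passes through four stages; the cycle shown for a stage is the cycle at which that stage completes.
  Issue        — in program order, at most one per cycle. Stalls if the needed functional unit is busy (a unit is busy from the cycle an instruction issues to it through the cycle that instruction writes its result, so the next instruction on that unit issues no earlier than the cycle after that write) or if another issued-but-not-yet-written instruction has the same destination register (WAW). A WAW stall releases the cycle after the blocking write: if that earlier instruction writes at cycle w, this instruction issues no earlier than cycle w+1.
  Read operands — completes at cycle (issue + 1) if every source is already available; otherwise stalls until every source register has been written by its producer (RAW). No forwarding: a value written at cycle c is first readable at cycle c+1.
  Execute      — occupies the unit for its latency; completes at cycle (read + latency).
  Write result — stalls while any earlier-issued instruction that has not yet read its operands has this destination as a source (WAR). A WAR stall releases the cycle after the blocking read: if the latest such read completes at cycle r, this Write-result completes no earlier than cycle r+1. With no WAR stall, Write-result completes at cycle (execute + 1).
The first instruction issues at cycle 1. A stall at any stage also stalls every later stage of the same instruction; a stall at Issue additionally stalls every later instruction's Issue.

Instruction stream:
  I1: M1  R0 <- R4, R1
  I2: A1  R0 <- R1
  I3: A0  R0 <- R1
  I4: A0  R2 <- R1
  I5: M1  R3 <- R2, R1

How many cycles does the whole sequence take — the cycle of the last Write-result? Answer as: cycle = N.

[1] I1 dispatched to M1
[2] I1 operands ready
[7] I1 complete
[8] R0←I1
[9] I2 dispatched to A1
[10] I2 operands ready
[12] I2 complete
[13] R0←I2
[14] I3 dispatched to A0
[15] I3 operands ready
[16] I3 complete
[17] R0←I3
[18] I4 dispatched to A0
[19] I4 operands ready · I5 dispatched to M1
[20] I4 complete
[21] R2←I4
[22] I5 operands ready
[27] I5 complete
[28] R3←I5

cycle = 28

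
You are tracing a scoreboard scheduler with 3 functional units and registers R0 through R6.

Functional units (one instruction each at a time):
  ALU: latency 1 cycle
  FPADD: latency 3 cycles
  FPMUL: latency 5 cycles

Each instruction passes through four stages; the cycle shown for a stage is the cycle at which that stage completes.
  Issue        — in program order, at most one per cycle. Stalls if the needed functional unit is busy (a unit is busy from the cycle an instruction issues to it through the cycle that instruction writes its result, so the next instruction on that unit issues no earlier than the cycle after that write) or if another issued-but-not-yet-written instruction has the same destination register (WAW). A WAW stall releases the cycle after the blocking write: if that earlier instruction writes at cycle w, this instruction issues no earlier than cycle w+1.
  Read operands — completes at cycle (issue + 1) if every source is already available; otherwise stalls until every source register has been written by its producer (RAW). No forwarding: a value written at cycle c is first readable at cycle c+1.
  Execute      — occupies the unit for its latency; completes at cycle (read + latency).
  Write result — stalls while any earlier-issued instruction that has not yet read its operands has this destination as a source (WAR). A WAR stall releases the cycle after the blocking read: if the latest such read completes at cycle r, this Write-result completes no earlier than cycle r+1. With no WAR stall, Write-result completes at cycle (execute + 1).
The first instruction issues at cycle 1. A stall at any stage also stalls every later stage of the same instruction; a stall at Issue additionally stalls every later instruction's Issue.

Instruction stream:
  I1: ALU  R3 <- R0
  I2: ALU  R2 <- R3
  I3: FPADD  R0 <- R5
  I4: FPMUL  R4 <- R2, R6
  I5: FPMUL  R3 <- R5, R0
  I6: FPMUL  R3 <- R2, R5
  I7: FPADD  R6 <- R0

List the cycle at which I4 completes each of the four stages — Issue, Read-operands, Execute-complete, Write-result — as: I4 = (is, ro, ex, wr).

I1 -> (1, 2, 3, 4)
I2 -> (5, 6, 7, 8)  // struct: ALU busy until I1 writes@4
I3 -> (6, 7, 10, 11)
I4 -> (7, 9, 14, 15)  // RAW R2: wait I2 write@8
I5 -> (16, 17, 22, 23)  // struct: FPMUL busy until I4 writes@15
I6 -> (24, 25, 30, 31)  // struct: FPMUL busy until I5 writes@23
I7 -> (25, 26, 29, 30)

I4 = (7, 9, 14, 15)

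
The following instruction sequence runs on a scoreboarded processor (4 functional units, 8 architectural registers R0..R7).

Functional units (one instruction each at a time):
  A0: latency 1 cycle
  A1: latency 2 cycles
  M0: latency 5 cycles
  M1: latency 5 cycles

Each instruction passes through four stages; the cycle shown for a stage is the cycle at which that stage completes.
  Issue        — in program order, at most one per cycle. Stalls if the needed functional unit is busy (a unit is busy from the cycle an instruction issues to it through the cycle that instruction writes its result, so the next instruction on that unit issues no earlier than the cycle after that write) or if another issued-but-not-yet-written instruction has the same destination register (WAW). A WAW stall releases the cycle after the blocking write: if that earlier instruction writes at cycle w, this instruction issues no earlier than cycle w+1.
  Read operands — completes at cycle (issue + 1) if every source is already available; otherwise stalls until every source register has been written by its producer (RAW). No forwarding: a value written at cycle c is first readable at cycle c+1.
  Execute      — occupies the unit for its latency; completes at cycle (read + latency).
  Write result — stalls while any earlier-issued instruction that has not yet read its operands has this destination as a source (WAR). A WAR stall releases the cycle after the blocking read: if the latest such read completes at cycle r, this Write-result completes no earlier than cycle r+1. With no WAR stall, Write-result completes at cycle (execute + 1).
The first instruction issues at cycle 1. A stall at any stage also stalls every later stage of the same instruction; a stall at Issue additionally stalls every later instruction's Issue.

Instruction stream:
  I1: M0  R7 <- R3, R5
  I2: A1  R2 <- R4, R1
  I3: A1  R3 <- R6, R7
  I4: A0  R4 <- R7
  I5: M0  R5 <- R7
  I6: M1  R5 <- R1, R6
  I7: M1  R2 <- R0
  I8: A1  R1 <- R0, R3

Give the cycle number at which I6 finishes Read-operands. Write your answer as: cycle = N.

cycle = 18

t=1  I1→M0
t=2  I1 RO; I2→A1
t=3  I2 RO
t=5  I2 EX
t=6  I2 WR R2
t=7  I1 EX; I3→A1
t=8  I1 WR R7; I4→A0
t=9  I3 RO; I4 RO; I5→M0
t=10  I4 EX; I5 RO
t=11  I3 EX; I4 WR R4
t=12  I3 WR R3
t=15  I5 EX
t=16  I5 WR R5
t=17  I6→M1
t=18  I6 RO
t=23  I6 EX
t=24  I6 WR R5
t=25  I7→M1
t=26  I7 RO; I8→A1
t=27  I8 RO
t=29  I8 EX
t=30  I8 WR R1
t=31  I7 EX
t=32  I7 WR R2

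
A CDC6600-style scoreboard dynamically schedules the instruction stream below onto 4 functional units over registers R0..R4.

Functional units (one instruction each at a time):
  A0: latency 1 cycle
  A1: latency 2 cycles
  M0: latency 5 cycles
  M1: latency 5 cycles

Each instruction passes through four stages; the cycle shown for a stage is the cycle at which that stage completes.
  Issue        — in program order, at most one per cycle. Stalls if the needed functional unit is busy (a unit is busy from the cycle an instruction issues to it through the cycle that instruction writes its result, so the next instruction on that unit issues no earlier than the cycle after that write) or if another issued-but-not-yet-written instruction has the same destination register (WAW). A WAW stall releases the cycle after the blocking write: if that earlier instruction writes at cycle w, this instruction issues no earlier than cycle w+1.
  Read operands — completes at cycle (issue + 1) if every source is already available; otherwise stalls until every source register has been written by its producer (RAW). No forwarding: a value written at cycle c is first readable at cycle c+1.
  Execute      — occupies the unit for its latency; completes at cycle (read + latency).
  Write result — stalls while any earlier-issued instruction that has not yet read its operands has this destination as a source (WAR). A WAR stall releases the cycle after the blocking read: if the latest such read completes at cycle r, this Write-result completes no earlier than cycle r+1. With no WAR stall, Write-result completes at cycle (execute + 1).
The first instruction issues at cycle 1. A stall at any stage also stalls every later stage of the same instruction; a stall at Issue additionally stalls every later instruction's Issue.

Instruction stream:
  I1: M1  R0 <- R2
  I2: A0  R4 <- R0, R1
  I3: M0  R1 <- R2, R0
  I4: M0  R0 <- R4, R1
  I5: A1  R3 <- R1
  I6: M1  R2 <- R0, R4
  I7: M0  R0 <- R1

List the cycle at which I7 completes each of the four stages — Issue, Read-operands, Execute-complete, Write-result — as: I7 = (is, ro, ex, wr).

I7 = (24, 25, 30, 31)

I1  is:1  ro:2  ex:7  wr:8
I2  is:2  ro:9  ex:10  wr:11  — RAW R0: wait I1 write@8
I3  is:3  ro:9  ex:14  wr:15  — RAW R0: wait I1 write@8
I4  is:16  ro:17  ex:22  wr:23  — struct: M0 busy until I3 writes@15
I5  is:17  ro:18  ex:20  wr:21
I6  is:18  ro:24  ex:29  wr:30  — RAW R0: wait I4 write@23
I7  is:24  ro:25  ex:30  wr:31  — struct: M0 busy until I4 writes@23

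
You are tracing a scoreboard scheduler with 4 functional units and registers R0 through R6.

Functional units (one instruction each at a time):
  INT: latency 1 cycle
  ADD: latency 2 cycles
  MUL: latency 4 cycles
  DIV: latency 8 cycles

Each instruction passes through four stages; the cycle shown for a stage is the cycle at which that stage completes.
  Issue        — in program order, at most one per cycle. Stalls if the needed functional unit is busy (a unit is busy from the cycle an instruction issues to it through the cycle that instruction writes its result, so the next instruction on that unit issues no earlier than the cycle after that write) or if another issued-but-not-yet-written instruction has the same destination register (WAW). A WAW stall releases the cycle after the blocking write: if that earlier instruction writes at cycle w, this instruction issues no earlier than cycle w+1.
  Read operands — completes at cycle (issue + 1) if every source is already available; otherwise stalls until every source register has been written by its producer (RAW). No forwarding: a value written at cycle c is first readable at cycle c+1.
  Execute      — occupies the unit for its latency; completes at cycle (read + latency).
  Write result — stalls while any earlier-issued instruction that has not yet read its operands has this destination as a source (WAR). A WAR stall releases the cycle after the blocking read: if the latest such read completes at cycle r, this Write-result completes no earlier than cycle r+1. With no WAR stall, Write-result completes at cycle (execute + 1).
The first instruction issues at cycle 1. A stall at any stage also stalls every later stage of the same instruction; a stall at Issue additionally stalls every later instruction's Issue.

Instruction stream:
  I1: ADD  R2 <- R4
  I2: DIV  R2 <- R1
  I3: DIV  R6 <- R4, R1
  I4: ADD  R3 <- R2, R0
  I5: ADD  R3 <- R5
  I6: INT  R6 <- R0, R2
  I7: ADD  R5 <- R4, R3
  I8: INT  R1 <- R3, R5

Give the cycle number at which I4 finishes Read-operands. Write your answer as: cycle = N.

cycle 1: I1→ADD
cycle 2: I1 RO
cycle 4: I1 EX
cycle 5: I1 WR R2
cycle 6: I2→DIV
cycle 7: I2 RO
cycle 15: I2 EX
cycle 16: I2 WR R2
cycle 17: I3→DIV
cycle 18: I3 RO · I4→ADD
cycle 19: I4 RO
cycle 21: I4 EX
cycle 22: I4 WR R3
cycle 23: I5→ADD
cycle 24: I5 RO
cycle 26: I3 EX · I5 EX
cycle 27: I3 WR R6 · I5 WR R3
cycle 28: I6→INT
cycle 29: I6 RO · I7→ADD
cycle 30: I6 EX · I7 RO
cycle 31: I6 WR R6
cycle 32: I7 EX · I8→INT
cycle 33: I7 WR R5
cycle 34: I8 RO
cycle 35: I8 EX
cycle 36: I8 WR R1

cycle = 19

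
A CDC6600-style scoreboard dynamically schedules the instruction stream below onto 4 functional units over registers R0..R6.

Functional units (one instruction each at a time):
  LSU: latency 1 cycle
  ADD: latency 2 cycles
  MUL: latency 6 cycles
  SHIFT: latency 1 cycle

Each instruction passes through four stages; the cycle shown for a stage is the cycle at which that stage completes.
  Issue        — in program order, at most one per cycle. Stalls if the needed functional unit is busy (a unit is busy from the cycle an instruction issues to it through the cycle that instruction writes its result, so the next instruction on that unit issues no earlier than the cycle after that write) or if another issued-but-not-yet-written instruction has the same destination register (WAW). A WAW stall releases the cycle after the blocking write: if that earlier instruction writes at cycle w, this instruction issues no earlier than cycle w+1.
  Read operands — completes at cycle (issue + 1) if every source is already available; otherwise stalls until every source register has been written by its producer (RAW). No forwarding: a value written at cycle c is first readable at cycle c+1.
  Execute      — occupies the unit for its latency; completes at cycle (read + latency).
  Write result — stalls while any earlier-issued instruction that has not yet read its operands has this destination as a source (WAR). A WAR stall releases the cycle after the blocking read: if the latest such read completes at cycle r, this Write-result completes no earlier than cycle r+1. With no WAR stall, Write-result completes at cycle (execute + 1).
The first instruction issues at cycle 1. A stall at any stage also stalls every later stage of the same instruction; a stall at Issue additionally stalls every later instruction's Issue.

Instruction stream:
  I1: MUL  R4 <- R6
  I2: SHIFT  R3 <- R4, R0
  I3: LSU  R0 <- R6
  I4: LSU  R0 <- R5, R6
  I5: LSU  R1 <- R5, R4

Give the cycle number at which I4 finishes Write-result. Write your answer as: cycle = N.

I1  is:1  ro:2  ex:8  wr:9
I2  is:2  ro:10  ex:11  wr:12  — RAW R4: wait I1 write@9
I3  is:3  ro:4  ex:5  wr:11  — WAR R0: wait I2 read@10
I4  is:12  ro:13  ex:14  wr:15  — struct: LSU busy until I3 writes@11
I5  is:16  ro:17  ex:18  wr:19  — struct: LSU busy until I4 writes@15

cycle = 15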